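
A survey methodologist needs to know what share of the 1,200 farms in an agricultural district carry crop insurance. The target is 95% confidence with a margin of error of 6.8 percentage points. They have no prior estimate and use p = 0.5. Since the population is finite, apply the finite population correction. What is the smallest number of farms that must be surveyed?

178

For 95% confidence, z = 1.960.
Unadjusted: n₀ = 1.960² × 0.50 × 0.50 / 0.068² ≈ 207.70, so n₀ = 208.
Finite population correction with N = 1,200: n = n₀ / (1 + (n₀−1)/N) = 208 / (1 + 207/1200) = 208 / 1.1725 ≈ 177.40.
Rounding up, n = 178.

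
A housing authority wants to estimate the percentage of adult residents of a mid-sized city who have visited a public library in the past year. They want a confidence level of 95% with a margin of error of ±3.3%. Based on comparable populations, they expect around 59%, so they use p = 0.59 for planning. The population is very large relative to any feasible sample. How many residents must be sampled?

854

For 95% confidence, z = 1.96.
With p = 0.59, p(1−p) = 0.2419.
n = z²·p(1−p)/E² = 1.96² × 0.2419 / 0.033² = 3.8416 × 0.2419 / 0.001089 ≈ 853.34.
Rounding up gives n = 854.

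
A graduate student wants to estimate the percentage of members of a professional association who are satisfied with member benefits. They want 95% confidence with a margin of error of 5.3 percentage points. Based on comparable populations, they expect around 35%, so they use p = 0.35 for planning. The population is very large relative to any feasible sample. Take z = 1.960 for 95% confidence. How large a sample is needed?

With p = 0.35, p(1−p) = 0.2275.
n = z²·p(1−p)/E² = 1.960² × 0.2275 / 0.053² = 3.8416 × 0.2275 / 0.002809 ≈ 311.13.
Rounding up gives n = 312.

312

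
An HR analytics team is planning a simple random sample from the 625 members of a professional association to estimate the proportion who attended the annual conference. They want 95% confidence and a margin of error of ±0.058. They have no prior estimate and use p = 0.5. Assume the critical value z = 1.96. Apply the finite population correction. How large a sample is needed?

197

Unadjusted: n₀ = 1.96² × 0.50 × 0.50 / 0.058² ≈ 285.49, so n₀ = 286.
Finite population correction with N = 625: n = n₀ / (1 + (n₀−1)/N) = 286 / (1 + 285/625) = 286 / 1.4560 ≈ 196.43.
Rounding up, n = 197.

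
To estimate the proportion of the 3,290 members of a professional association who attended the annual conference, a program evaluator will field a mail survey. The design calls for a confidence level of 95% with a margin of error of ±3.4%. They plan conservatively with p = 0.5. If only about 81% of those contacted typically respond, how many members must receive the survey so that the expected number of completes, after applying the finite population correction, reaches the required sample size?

820

For 95% confidence, z = 1.960.
Completed interviews needed (unadjusted): n₀ = 1.960² × 0.2500 / 0.034² ≈ 830.80 → 831.
FPC for N = 3,290: n = 831 / (1 + 830/3290) = 831 / 1.2523 ≈ 663.59 → 664.
At an 81% response rate, contacts needed = 664 / 0.81 ≈ 819.75 → 820.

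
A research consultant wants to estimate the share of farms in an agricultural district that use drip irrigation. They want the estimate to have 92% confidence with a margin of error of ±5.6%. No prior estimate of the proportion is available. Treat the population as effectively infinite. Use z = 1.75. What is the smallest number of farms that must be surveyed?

245

With no prior estimate, use p = 0.5, giving p(1−p) = 0.25.
n = z²·p(1−p)/E² = 1.75² × 0.2500 / 0.056² = 3.0625 × 0.2500 / 0.003136 ≈ 244.14.
Rounding up gives n = 245.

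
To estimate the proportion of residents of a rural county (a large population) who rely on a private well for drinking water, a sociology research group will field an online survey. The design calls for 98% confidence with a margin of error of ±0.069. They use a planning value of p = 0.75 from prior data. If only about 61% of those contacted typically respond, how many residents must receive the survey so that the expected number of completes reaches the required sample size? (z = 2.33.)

Completed interviews needed: n₀ = 2.33² × 0.1875 / 0.069² ≈ 213.80 → 214.
At a 61% response rate, contacts needed = 214 / 0.61 ≈ 350.82 → 351.

351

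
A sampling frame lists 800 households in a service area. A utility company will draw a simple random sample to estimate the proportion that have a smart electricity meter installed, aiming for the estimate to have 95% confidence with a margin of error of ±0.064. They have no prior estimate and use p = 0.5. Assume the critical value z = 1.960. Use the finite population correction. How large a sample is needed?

Unadjusted: n₀ = 1.960² × 0.50 × 0.50 / 0.064² ≈ 234.47, so n₀ = 235.
Finite population correction with N = 800: n = n₀ / (1 + (n₀−1)/N) = 235 / (1 + 234/800) = 235 / 1.2925 ≈ 181.82.
Rounding up, n = 182.

182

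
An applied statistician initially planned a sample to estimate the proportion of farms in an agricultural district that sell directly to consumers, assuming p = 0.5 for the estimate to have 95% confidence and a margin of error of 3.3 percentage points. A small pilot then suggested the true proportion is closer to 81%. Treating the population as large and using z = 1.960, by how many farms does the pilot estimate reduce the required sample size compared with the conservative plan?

Conservative (p = 0.5): n = 1.960² × 0.25 / 0.033² ≈ 881.91 → 882.
Using p = 0.81: p(1−p) = 0.1539, so n = 1.960² × 0.1539 / 0.033² ≈ 542.90 → 543.
Reduction: 882 − 543 = 339.

339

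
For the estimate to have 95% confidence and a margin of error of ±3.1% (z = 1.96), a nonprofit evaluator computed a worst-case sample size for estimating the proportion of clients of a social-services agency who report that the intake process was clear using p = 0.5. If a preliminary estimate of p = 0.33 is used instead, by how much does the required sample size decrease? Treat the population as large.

Conservative (p = 0.5): n = 1.96² × 0.25 / 0.031² ≈ 999.38 → 1000.
Using p = 0.33: p(1−p) = 0.2211, so n = 1.96² × 0.2211 / 0.031² ≈ 883.85 → 884.
Reduction: 1000 − 884 = 116.

116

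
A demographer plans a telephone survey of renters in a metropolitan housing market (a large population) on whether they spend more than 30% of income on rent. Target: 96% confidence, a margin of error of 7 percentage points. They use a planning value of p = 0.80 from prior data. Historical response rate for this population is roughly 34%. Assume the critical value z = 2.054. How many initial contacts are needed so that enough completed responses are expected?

406

Completed interviews needed: n₀ = 2.054² × 0.1600 / 0.070² ≈ 137.76 → 138.
At a 34% response rate, contacts needed = 138 / 0.34 ≈ 405.88 → 406.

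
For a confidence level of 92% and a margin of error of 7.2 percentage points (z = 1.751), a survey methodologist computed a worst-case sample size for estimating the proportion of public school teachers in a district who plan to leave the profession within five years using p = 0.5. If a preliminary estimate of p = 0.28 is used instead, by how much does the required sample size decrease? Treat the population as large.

Conservative (p = 0.5): n = 1.751² × 0.25 / 0.072² ≈ 147.86 → 148.
Using p = 0.28: p(1−p) = 0.2016, so n = 1.751² × 0.2016 / 0.072² ≈ 119.23 → 120.
Reduction: 148 − 120 = 28.

28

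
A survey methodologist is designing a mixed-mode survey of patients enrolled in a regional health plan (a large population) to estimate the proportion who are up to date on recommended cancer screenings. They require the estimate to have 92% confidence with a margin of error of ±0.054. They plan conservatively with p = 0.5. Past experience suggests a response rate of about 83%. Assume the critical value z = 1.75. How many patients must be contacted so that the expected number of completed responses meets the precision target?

Completed interviews needed: n₀ = 1.75² × 0.2500 / 0.054² ≈ 262.56 → 263.
At an 83% response rate, contacts needed = 263 / 0.83 ≈ 316.87 → 317.

317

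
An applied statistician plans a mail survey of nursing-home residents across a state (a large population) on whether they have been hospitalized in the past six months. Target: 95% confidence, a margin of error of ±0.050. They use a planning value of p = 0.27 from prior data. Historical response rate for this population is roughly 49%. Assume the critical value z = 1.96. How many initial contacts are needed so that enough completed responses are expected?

619

Completed interviews needed: n₀ = 1.96² × 0.1971 / 0.050² ≈ 302.87 → 303.
At a 49% response rate, contacts needed = 303 / 0.49 ≈ 618.37 → 619.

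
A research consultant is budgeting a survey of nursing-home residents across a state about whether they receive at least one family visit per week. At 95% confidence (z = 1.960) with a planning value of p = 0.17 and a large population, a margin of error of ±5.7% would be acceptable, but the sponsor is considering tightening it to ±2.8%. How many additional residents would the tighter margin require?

525

At ±5.7%: n = 1.960² × 0.1411 / 0.057² ≈ 166.84 → 167.
At ±2.8%: n = 1.960² × 0.1411 / 0.028² ≈ 691.39 → 692.
Additional respondents: 692 − 167 = 525.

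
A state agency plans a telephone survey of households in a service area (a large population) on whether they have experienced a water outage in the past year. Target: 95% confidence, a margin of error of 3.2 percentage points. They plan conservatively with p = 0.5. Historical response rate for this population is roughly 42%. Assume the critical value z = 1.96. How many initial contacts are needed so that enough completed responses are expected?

2234

Completed interviews needed: n₀ = 1.96² × 0.2500 / 0.032² ≈ 937.89 → 938.
At a 42% response rate, contacts needed = 938 / 0.42 ≈ 2233.33 → 2234.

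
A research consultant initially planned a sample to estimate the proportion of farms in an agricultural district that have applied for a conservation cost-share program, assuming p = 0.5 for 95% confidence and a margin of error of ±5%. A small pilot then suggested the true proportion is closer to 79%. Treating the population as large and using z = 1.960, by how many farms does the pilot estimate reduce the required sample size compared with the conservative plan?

Conservative (p = 0.5): n = 1.960² × 0.25 / 0.050² ≈ 384.16 → 385.
Using p = 0.79: p(1−p) = 0.1659, so n = 1.960² × 0.1659 / 0.050² ≈ 254.93 → 255.
Reduction: 385 − 255 = 130.

130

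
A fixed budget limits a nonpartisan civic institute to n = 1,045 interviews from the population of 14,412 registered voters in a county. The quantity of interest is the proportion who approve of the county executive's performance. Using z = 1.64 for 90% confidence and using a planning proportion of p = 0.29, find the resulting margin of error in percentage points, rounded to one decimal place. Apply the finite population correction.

2.2

Finite-population factor: (N−n)/(N−1) = (14412−1045)/(14412−1) = 0.9276.
SE(p̂) = √[p(1−p)/n · (N−n)/(N−1)] = √[0.2059/1045 × 0.9276] = 0.01352.
E = z × SE = 1.64 × 0.01352 = 0.02217 ≈ 2.2 percentage points.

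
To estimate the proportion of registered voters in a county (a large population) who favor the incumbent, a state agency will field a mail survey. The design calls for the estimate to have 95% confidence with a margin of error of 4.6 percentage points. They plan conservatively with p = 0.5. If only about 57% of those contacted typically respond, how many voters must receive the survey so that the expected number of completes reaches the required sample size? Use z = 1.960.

797

Completed interviews needed: n₀ = 1.960² × 0.2500 / 0.046² ≈ 453.88 → 454.
At a 57% response rate, contacts needed = 454 / 0.57 ≈ 796.49 → 797.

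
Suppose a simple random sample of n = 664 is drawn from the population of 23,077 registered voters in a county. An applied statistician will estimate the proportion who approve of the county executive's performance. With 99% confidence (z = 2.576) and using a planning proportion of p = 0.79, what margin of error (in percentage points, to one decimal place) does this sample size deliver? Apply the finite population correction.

4.0

Finite-population factor: (N−n)/(N−1) = (23077−664)/(23077−1) = 0.9713.
SE(p̂) = √[p(1−p)/n · (N−n)/(N−1)] = √[0.1659/664 × 0.9713] = 0.01558.
E = z × SE = 2.576 × 0.01558 = 0.04013 ≈ 4.0 percentage points.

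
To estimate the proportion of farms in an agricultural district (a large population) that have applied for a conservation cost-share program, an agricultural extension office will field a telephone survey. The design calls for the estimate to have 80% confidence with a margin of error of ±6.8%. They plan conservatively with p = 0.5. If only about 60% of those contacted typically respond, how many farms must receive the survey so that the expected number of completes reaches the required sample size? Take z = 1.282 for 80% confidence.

Completed interviews needed: n₀ = 1.282² × 0.2500 / 0.068² ≈ 88.86 → 89.
At a 60% response rate, contacts needed = 89 / 0.60 ≈ 148.33 → 149.

149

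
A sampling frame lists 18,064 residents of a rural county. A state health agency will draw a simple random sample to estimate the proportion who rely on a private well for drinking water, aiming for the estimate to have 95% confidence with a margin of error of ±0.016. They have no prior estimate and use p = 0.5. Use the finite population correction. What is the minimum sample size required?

For 95% confidence, z = 1.96.
Unadjusted: n₀ = 1.96² × 0.50 × 0.50 / 0.016² ≈ 3751.56, so n₀ = 3752.
Finite population correction with N = 18,064: n = n₀ / (1 + (n₀−1)/N) = 3752 / (1 + 3751/18064) = 3752 / 1.2077 ≈ 3106.86.
Rounding up, n = 3107.

3107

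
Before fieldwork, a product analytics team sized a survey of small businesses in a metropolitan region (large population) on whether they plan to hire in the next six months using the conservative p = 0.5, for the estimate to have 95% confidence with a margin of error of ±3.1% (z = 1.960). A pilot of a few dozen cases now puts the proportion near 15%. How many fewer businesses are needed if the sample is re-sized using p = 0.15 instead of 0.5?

490

Conservative (p = 0.5): n = 1.960² × 0.25 / 0.031² ≈ 999.38 → 1000.
Using p = 0.15: p(1−p) = 0.1275, so n = 1.960² × 0.1275 / 0.031² ≈ 509.68 → 510.
Reduction: 1000 − 510 = 490.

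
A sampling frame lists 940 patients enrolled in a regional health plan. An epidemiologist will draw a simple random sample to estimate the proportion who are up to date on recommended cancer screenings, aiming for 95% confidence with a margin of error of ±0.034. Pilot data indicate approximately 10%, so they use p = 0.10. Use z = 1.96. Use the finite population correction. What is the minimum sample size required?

228

Unadjusted: n₀ = 1.96² × 0.10 × 0.90 / 0.034² ≈ 299.09, so n₀ = 300.
Finite population correction with N = 940: n = n₀ / (1 + (n₀−1)/N) = 300 / (1 + 299/940) = 300 / 1.3181 ≈ 227.60.
Rounding up, n = 228.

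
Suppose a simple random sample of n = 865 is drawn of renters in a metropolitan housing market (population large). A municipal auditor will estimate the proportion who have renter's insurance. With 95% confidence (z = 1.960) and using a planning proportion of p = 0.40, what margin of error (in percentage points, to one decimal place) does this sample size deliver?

SE(p̂) = √[p(1−p)/n] = √[0.2400/865] = 0.01666.
E = z × SE = 1.960 × 0.01666 = 0.03265, or 3.3 percentage points.

3.3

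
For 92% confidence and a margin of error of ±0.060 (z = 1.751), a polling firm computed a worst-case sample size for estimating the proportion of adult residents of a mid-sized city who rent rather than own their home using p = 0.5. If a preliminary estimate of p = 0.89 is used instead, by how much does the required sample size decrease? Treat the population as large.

129

Conservative (p = 0.5): n = 1.751² × 0.25 / 0.060² ≈ 212.92 → 213.
Using p = 0.89: p(1−p) = 0.0979, so n = 1.751² × 0.0979 / 0.060² ≈ 83.38 → 84.
Reduction: 213 − 84 = 129.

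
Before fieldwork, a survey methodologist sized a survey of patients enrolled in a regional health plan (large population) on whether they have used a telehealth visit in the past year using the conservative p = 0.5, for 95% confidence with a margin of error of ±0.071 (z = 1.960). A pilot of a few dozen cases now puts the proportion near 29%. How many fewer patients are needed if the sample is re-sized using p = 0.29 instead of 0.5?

Conservative (p = 0.5): n = 1.960² × 0.25 / 0.071² ≈ 190.52 → 191.
Using p = 0.29: p(1−p) = 0.2059, so n = 1.960² × 0.2059 / 0.071² ≈ 156.91 → 157.
Reduction: 191 − 157 = 34.

34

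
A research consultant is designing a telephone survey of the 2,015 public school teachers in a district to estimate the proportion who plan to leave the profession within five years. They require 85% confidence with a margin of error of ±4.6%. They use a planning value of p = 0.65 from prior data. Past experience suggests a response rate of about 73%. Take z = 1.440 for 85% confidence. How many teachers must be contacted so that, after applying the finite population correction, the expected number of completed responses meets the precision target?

Completed interviews needed (unadjusted): n₀ = 1.440² × 0.2275 / 0.046² ≈ 222.94 → 223.
FPC for N = 2,015: n = 223 / (1 + 222/2015) = 223 / 1.1102 ≈ 200.87 → 201.
At a 73% response rate, contacts needed = 201 / 0.73 ≈ 275.34 → 276.

276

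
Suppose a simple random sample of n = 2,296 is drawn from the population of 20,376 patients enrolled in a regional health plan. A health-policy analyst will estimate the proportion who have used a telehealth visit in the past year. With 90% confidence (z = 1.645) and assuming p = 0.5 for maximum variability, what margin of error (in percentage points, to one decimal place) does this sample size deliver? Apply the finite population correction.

1.6

Finite-population factor: (N−n)/(N−1) = (20376−2296)/(20376−1) = 0.8874.
SE(p̂) = √[p(1−p)/n · (N−n)/(N−1)] = √[0.2500/2296 × 0.8874] = 0.00983.
E = z × SE = 1.645 × 0.00983 = 0.01617 ≈ 1.6 percentage points.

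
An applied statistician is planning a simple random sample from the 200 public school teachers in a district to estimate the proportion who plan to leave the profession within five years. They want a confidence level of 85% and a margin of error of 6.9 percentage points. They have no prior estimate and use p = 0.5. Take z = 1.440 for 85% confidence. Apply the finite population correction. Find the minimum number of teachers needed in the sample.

71

Unadjusted: n₀ = 1.440² × 0.50 × 0.50 / 0.069² ≈ 108.88, so n₀ = 109.
Finite population correction with N = 200: n = n₀ / (1 + (n₀−1)/N) = 109 / (1 + 108/200) = 109 / 1.5400 ≈ 70.78.
Rounding up, n = 71.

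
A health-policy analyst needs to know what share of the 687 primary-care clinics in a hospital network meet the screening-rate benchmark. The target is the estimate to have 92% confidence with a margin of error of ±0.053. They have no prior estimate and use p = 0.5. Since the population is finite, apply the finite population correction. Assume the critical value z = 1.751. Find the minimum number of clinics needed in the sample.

Unadjusted: n₀ = 1.751² × 0.50 × 0.50 / 0.053² ≈ 272.87, so n₀ = 273.
Finite population correction with N = 687: n = n₀ / (1 + (n₀−1)/N) = 273 / (1 + 272/687) = 273 / 1.3959 ≈ 195.57.
Rounding up, n = 196.

196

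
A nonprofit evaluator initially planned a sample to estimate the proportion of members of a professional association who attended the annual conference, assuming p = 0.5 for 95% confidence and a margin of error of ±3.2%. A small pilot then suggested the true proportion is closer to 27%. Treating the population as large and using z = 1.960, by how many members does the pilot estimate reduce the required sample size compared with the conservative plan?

198

Conservative (p = 0.5): n = 1.960² × 0.25 / 0.032² ≈ 937.89 → 938.
Using p = 0.27: p(1−p) = 0.1971, so n = 1.960² × 0.1971 / 0.032² ≈ 739.43 → 740.
Reduction: 938 − 740 = 198.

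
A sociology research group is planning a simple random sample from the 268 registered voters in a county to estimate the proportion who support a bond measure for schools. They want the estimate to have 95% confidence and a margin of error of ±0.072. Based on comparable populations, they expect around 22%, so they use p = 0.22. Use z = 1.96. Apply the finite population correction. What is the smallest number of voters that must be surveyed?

87

Unadjusted: n₀ = 1.96² × 0.22 × 0.78 / 0.072² ≈ 127.16, so n₀ = 128.
Finite population correction with N = 268: n = n₀ / (1 + (n₀−1)/N) = 128 / (1 + 127/268) = 128 / 1.4739 ≈ 86.85.
Rounding up, n = 87.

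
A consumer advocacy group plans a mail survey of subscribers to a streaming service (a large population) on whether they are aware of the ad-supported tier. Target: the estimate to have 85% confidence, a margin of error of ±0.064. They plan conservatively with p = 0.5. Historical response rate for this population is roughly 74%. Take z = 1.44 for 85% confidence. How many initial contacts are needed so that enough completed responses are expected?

Completed interviews needed: n₀ = 1.44² × 0.2500 / 0.064² ≈ 126.56 → 127.
At a 74% response rate, contacts needed = 127 / 0.74 ≈ 171.62 → 172.

172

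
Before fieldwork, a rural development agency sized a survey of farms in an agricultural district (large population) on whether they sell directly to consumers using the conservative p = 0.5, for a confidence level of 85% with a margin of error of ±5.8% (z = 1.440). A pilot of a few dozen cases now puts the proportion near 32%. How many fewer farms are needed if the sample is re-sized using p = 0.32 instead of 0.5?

Conservative (p = 0.5): n = 1.440² × 0.25 / 0.058² ≈ 154.10 → 155.
Using p = 0.32: p(1−p) = 0.2176, so n = 1.440² × 0.2176 / 0.058² ≈ 134.13 → 135.
Reduction: 155 − 135 = 20.

20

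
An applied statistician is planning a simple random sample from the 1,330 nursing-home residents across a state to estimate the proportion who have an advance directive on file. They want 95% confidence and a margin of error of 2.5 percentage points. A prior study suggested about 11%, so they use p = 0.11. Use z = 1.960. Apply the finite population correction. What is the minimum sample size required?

Unadjusted: n₀ = 1.960² × 0.11 × 0.89 / 0.025² ≈ 601.75, so n₀ = 602.
Finite population correction with N = 1,330: n = n₀ / (1 + (n₀−1)/N) = 602 / (1 + 601/1330) = 602 / 1.4519 ≈ 414.63.
Rounding up, n = 415.

415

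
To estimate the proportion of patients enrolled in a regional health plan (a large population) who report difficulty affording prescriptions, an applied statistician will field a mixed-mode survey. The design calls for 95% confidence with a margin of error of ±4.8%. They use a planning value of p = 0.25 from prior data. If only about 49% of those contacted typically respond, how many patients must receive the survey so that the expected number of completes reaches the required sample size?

For 95% confidence, z = 1.96.
Completed interviews needed: n₀ = 1.96² × 0.1875 / 0.048² ≈ 312.63 → 313.
At a 49% response rate, contacts needed = 313 / 0.49 ≈ 638.78 → 639.

639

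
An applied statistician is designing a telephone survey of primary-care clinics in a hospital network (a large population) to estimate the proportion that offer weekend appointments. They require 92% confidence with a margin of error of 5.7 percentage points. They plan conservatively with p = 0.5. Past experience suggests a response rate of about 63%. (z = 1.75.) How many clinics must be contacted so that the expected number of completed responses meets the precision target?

375

Completed interviews needed: n₀ = 1.75² × 0.2500 / 0.057² ≈ 235.65 → 236.
At a 63% response rate, contacts needed = 236 / 0.63 ≈ 374.60 → 375.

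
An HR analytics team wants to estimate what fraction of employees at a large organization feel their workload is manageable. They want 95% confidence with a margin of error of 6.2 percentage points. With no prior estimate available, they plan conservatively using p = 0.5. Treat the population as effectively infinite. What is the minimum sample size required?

For 95% confidence, z = 1.960.
With p = 0.5, p(1−p) = 0.25.
n = z²·p(1−p)/E² = 1.960² × 0.2500 / 0.062² = 3.8416 × 0.2500 / 0.003844 ≈ 249.84.
Rounding up gives n = 250.

250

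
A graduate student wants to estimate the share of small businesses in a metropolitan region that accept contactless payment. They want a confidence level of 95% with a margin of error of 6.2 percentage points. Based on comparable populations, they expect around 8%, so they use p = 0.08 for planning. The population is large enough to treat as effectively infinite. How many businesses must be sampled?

74

For 95% confidence, z = 1.96.
With p = 0.08, p(1−p) = 0.0736.
n = z²·p(1−p)/E² = 1.96² × 0.0736 / 0.062² = 3.8416 × 0.0736 / 0.003844 ≈ 73.55.
Rounding up gives n = 74.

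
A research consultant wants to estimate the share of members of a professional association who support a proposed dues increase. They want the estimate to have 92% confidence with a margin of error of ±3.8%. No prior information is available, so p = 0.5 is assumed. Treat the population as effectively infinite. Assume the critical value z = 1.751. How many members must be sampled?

531

With p = 0.5, p(1−p) = 0.25.
n = z²·p(1−p)/E² = 1.751² × 0.2500 / 0.038² = 3.0660 × 0.2500 / 0.001444 ≈ 530.82.
Rounding up gives n = 531.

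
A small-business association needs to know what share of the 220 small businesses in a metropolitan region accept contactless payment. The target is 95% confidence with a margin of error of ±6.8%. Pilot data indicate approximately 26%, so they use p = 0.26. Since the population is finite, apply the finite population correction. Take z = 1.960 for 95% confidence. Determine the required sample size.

93

Unadjusted: n₀ = 1.960² × 0.26 × 0.74 / 0.068² ≈ 159.85, so n₀ = 160.
Finite population correction with N = 220: n = n₀ / (1 + (n₀−1)/N) = 160 / (1 + 159/220) = 160 / 1.7227 ≈ 92.88.
Rounding up, n = 93.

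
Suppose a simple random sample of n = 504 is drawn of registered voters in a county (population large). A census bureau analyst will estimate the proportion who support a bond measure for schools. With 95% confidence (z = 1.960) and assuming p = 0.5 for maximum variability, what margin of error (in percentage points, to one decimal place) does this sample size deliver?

SE(p̂) = √[p(1−p)/n] = √[0.2500/504] = 0.02227.
E = z × SE = 1.960 × 0.02227 = 0.04365, or 4.4 percentage points.

4.4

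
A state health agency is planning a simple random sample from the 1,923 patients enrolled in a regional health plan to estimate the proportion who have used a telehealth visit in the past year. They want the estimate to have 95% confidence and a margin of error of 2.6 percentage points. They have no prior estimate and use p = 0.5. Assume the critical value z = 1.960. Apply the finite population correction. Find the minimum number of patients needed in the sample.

Unadjusted: n₀ = 1.960² × 0.50 × 0.50 / 0.026² ≈ 1420.71, so n₀ = 1421.
Finite population correction with N = 1,923: n = n₀ / (1 + (n₀−1)/N) = 1421 / (1 + 1420/1923) = 1421 / 1.7384 ≈ 817.40.
Rounding up, n = 818.

818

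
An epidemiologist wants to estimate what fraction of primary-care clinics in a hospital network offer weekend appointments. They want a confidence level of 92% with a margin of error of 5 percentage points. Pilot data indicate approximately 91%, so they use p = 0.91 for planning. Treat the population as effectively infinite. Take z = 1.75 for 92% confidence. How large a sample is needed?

101

With p = 0.91, p(1−p) = 0.0819.
n = z²·p(1−p)/E² = 1.75² × 0.0819 / 0.050² = 3.0625 × 0.0819 / 0.002500 ≈ 100.33.
Rounding up gives n = 101.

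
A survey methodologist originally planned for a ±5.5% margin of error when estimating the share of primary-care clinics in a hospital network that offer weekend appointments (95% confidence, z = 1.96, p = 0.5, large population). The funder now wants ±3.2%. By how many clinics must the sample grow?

620

At ±5.5%: n = 1.96² × 0.2500 / 0.055² ≈ 317.49 → 318.
At ±3.2%: n = 1.96² × 0.2500 / 0.032² ≈ 937.89 → 938.
Additional respondents: 938 − 318 = 620.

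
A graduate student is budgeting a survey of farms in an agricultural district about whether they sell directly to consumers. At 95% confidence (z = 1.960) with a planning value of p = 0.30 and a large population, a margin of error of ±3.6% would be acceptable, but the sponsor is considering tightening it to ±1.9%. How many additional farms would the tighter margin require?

At ±3.6%: n = 1.960² × 0.2100 / 0.036² ≈ 622.48 → 623.
At ±1.9%: n = 1.960² × 0.2100 / 0.019² ≈ 2234.73 → 2235.
Additional respondents: 2235 − 623 = 1612.

1612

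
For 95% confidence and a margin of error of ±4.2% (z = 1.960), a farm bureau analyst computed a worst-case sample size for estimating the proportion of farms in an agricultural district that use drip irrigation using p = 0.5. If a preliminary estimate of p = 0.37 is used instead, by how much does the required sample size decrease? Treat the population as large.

37

Conservative (p = 0.5): n = 1.960² × 0.25 / 0.042² ≈ 544.44 → 545.
Using p = 0.37: p(1−p) = 0.2331, so n = 1.960² × 0.2331 / 0.042² ≈ 507.64 → 508.
Reduction: 545 − 508 = 37.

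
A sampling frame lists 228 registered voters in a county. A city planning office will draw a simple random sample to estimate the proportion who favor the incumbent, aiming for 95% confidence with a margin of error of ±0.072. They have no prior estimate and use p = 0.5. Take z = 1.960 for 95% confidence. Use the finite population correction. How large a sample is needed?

Unadjusted: n₀ = 1.960² × 0.50 × 0.50 / 0.072² ≈ 185.26, so n₀ = 186.
Finite population correction with N = 228: n = n₀ / (1 + (n₀−1)/N) = 186 / (1 + 185/228) = 186 / 1.8114 ≈ 102.68.
Rounding up, n = 103.

103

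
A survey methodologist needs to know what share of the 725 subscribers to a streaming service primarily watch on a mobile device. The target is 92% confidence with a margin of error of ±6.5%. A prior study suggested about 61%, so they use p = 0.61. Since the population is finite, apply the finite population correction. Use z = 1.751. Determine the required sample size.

Unadjusted: n₀ = 1.751² × 0.61 × 0.39 / 0.065² ≈ 172.64, so n₀ = 173.
Finite population correction with N = 725: n = n₀ / (1 + (n₀−1)/N) = 173 / (1 + 172/725) = 173 / 1.2372 ≈ 139.83.
Rounding up, n = 140.

140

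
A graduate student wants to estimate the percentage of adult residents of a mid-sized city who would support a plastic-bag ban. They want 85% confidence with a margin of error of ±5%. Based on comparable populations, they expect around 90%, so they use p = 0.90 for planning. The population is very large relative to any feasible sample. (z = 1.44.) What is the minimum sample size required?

With p = 0.90, p(1−p) = 0.0900.
n = z²·p(1−p)/E² = 1.44² × 0.0900 / 0.050² = 2.0736 × 0.0900 / 0.002500 ≈ 74.65.
Rounding up gives n = 75.

75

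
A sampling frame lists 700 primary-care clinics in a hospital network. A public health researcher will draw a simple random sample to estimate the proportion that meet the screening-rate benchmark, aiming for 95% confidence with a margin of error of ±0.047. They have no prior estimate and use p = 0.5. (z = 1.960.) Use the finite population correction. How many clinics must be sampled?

Unadjusted: n₀ = 1.960² × 0.50 × 0.50 / 0.047² ≈ 434.77, so n₀ = 435.
Finite population correction with N = 700: n = n₀ / (1 + (n₀−1)/N) = 435 / (1 + 434/700) = 435 / 1.6200 ≈ 268.52.
Rounding up, n = 269.

269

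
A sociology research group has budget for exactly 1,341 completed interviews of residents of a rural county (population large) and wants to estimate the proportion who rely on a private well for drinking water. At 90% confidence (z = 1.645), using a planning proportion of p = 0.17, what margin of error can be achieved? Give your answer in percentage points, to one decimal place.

SE(p̂) = √[p(1−p)/n] = √[0.1411/1341] = 0.01026.
E = z × SE = 1.645 × 0.01026 = 0.01687, or 1.7 percentage points.

1.7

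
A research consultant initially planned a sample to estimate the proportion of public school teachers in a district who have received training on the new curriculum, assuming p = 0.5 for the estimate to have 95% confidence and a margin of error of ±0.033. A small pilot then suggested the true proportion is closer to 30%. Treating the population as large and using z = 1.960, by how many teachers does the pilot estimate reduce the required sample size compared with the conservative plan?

141

Conservative (p = 0.5): n = 1.960² × 0.25 / 0.033² ≈ 881.91 → 882.
Using p = 0.30: p(1−p) = 0.2100, so n = 1.960² × 0.2100 / 0.033² ≈ 740.80 → 741.
Reduction: 882 − 741 = 141.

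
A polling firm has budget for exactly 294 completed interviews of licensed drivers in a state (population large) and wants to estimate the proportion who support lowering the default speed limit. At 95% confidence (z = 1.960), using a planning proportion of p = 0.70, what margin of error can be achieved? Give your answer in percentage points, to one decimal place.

SE(p̂) = √[p(1−p)/n] = √[0.2100/294] = 0.02673.
E = z × SE = 1.960 × 0.02673 = 0.05238, or 5.2 percentage points.

5.2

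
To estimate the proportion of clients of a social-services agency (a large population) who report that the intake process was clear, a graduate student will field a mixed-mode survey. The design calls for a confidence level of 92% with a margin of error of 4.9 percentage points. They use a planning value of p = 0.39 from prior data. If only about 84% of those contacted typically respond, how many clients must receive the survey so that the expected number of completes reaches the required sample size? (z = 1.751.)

362

Completed interviews needed: n₀ = 1.751² × 0.2379 / 0.049² ≈ 303.79 → 304.
At an 84% response rate, contacts needed = 304 / 0.84 ≈ 361.90 → 362.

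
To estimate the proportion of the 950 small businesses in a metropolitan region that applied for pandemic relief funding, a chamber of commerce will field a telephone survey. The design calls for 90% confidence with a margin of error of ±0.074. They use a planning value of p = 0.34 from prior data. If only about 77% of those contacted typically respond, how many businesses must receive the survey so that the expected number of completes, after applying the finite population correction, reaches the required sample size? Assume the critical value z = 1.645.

130

Completed interviews needed (unadjusted): n₀ = 1.645² × 0.2244 / 0.074² ≈ 110.89 → 111.
FPC for N = 950: n = 111 / (1 + 110/950) = 111 / 1.1158 ≈ 99.48 → 100.
At a 77% response rate, contacts needed = 100 / 0.77 ≈ 129.87 → 130.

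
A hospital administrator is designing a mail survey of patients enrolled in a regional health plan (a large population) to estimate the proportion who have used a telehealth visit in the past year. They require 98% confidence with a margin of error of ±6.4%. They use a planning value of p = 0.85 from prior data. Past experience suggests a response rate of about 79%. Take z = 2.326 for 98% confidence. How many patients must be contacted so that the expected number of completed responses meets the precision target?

Completed interviews needed: n₀ = 2.326² × 0.1275 / 0.064² ≈ 168.41 → 169.
At a 79% response rate, contacts needed = 169 / 0.79 ≈ 213.92 → 214.

214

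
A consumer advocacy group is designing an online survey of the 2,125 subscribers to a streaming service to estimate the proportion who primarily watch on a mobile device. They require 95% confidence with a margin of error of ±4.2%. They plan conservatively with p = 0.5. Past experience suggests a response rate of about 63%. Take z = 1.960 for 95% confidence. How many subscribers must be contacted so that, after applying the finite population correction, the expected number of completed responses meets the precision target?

Completed interviews needed (unadjusted): n₀ = 1.960² × 0.2500 / 0.042² ≈ 544.44 → 545.
FPC for N = 2,125: n = 545 / (1 + 544/2125) = 545 / 1.2560 ≈ 433.92 → 434.
At a 63% response rate, contacts needed = 434 / 0.63 ≈ 688.89 → 689.

689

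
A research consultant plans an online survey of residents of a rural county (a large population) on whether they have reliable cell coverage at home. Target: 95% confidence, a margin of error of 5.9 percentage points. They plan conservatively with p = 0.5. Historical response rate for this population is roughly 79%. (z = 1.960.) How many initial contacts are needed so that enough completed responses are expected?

Completed interviews needed: n₀ = 1.960² × 0.2500 / 0.059² ≈ 275.90 → 276.
At a 79% response rate, contacts needed = 276 / 0.79 ≈ 349.37 → 350.

350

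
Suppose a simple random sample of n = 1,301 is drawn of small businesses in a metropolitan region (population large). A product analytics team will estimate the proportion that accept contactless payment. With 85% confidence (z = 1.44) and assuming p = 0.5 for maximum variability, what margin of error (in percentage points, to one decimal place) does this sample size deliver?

2.0

SE(p̂) = √[p(1−p)/n] = √[0.2500/1301] = 0.01386.
E = z × SE = 1.44 × 0.01386 = 0.01996, or 2.0 percentage points.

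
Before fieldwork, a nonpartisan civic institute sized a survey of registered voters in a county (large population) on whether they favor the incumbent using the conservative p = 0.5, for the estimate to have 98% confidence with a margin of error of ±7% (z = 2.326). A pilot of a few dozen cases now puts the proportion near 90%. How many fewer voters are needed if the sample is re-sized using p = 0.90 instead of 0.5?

Conservative (p = 0.5): n = 2.326² × 0.25 / 0.070² ≈ 276.03 → 277.
Using p = 0.90: p(1−p) = 0.0900, so n = 2.326² × 0.0900 / 0.070² ≈ 99.37 → 100.
Reduction: 277 − 100 = 177.

177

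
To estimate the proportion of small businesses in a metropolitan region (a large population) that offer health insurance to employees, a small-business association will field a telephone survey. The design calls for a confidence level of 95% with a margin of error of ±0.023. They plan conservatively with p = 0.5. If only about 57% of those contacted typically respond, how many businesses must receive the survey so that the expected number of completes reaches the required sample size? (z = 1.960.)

3186

Completed interviews needed: n₀ = 1.960² × 0.2500 / 0.023² ≈ 1815.50 → 1816.
At a 57% response rate, contacts needed = 1816 / 0.57 ≈ 3185.96 → 3186.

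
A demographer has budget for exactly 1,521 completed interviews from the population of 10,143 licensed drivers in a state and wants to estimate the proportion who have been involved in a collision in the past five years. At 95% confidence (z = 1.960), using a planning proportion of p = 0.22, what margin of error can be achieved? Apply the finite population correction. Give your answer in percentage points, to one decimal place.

Finite-population factor: (N−n)/(N−1) = (10143−1521)/(10143−1) = 0.8501.
SE(p̂) = √[p(1−p)/n · (N−n)/(N−1)] = √[0.1716/1521 × 0.8501] = 0.00979.
E = z × SE = 1.960 × 0.00979 = 0.01920 ≈ 1.9 percentage points.

1.9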